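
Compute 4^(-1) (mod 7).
Since 7 is prime, by Fermat 4^(-1) ≡ 4^{5} ≡ 2 (mod 7). Verify: 4 × 2 = 8 ≡ 1 (mod 7)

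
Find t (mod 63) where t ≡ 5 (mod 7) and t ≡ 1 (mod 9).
M = 7 × 9 = 63. M₁ = 9, y₁ ≡ 4 (mod 7). M₂ = 7, y₂ ≡ 4 (mod 9). t = 5×9×4 + 1×7×4 ≡ 19 (mod 63)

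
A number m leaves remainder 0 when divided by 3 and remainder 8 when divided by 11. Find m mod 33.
M = 3 × 11 = 33. M₁ = 11, y₁ ≡ 2 mod 3. M₂ = 3, y₂ ≡ 4 mod 11. m = 0×11×2 + 8×3×4 ≡ 30 mod 33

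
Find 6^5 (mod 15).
By repeated squaring (mod 15): 6^{1}≡6, 6^{2}≡6, 6^{4}≡6. Then 6^{5} = 6^{4+1} ≡ 6 × 6 ≡ 6 (mod 15)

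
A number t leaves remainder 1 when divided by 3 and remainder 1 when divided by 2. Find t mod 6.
M = 3 × 2 = 6. M₁ = 2, y₁ ≡ 2 mod 3. M₂ = 3, y₂ ≡ 1 mod 2. t = 1×2×2 + 1×3×1 ≡ 1 mod 6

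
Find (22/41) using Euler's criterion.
(22/41) = 22^{20} mod 41 = -1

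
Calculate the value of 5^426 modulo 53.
Using Fermat: 5^{52} ≡ 1 mod 53. 426 ≡ 10 mod 52. So 5^{426} ≡ 5^{10} ≡ 4 mod 53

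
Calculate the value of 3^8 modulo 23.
By repeated squaring mod 23: 3^{1}≡3, 3^{2}≡9, 3^{4}≡12, 3^{8}≡6. So 3^{8} ≡ 6 mod 23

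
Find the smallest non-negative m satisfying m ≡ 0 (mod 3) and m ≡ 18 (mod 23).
M = 3 × 23 = 69. M₁ = 23, y₁ ≡ 2 (mod 3). M₂ = 3, y₂ ≡ 8 (mod 23). m = 0×23×2 + 18×3×8 ≡ 18 (mod 69)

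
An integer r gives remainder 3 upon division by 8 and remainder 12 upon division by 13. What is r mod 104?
M = 8 × 13 = 104. M₁ = 13, y₁ ≡ 5 mod 8. M₂ = 8, y₂ ≡ 5 mod 13. r = 3×13×5 + 12×8×5 ≡ 51 mod 104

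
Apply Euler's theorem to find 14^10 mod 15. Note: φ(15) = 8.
By Euler: 14^{8} ≡ 1 mod 15 since gcd(14, 15) = 1. 10 = 1×8 + 2. So 14^{10} ≡ 14^{2} ≡ 1 mod 15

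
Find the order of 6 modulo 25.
Powers of 6 mod 25: 6^1≡6, 6^2≡11, 6^3≡16, 6^4≡21, 6^5≡1. ord_25(6) = 5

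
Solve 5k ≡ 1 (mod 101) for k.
Since 101 is prime, by Fermat 5^(-1) ≡ 5^{99} ≡ 81 (mod 101). Verify: 5 × 81 = 405 ≡ 1 (mod 101)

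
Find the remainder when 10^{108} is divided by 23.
By Fermat: 10^{22} ≡ 1 mod 23. 108 = 4×22 + 20. So 10^{108} ≡ 10^{20} ≡ 3 mod 23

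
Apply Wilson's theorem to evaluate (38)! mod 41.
(40)! = (38)! × (39) × (40) ≡ -1 mod 41. So (38)! ≡ -1 × [(40)(39)]^(-1) ≡ 20 mod 41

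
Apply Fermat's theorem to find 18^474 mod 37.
By Fermat: 18^{36} ≡ 1 mod 37. 474 ≡ 6 mod 36. So 18^{474} ≡ 18^{6} ≡ 11 mod 37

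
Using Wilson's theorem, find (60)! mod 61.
By Wilson's theorem, (60)! ≡ -1 ≡ 60 (mod 61)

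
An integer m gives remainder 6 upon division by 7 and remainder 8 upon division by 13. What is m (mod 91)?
M = 7 × 13 = 91. M₁ = 13, y₁ ≡ 6 (mod 7). M₂ = 7, y₂ ≡ 2 (mod 13). m = 6×13×6 + 8×7×2 ≡ 34 (mod 91)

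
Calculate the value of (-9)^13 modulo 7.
Using Fermat: (-9)^{6} ≡ 1 (mod 7). 13 ≡ 1 (mod 6). So (-9)^{13} ≡ (-9)^{1} ≡ 5 (mod 7)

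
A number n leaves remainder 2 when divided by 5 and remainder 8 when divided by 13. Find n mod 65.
M = 5 × 13 = 65. M₁ = 13, y₁ ≡ 2 mod 5. M₂ = 5, y₂ ≡ 8 mod 13. n = 2×13×2 + 8×5×8 ≡ 47 mod 65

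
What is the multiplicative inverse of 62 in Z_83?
Since 83 is prime, by Fermat 62^(-1) ≡ 62^{81} ≡ 79 mod 83. Verify: 62 × 79 = 4898 ≡ 1 mod 83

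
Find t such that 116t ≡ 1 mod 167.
Since 167 is prime, by Fermat 116^(-1) ≡ 116^{165} ≡ 36 mod 167. Verify: 116 × 36 = 4176 ≡ 1 mod 167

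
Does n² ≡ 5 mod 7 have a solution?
By Euler's criterion: 5^{3} ≡ 6 mod 7. Since this equals -1 (≡ 6), 5 is not a QR.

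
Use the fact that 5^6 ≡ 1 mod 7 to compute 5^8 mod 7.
By Fermat: 5^{6} ≡ 1 mod 7. So 5^{8} = 5^{6} · 5^{2} ≡ 5^{2} ≡ 4 mod 7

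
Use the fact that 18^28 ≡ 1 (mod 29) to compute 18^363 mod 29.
By Fermat: 18^{28} ≡ 1 (mod 29). 363 ≡ 27 (mod 28). So 18^{363} ≡ 18^{27} ≡ 21 (mod 29)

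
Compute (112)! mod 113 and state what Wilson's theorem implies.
(112)! mod 113 = 112. Since this equals -1 mod 113, Wilson confirms 113 is prime.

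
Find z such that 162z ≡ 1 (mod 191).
Since 191 is prime, by Fermat 162^(-1) ≡ 162^{189} ≡ 79 (mod 191). Verify: 162 × 79 = 12798 ≡ 1 (mod 191)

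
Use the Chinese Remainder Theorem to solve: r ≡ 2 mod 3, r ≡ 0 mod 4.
M = 3 × 4 = 12. M₁ = 4, y₁ ≡ 1 mod 3. M₂ = 3, y₂ ≡ 3 mod 4. r = 2×4×1 + 0×3×3 ≡ 8 mod 12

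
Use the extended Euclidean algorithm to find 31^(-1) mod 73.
Extended GCD: 31(33) + 73(-14) = 1. So 31^(-1) ≡ 33 (mod 73). Verify: 31 × 33 = 1023 ≡ 1 (mod 73)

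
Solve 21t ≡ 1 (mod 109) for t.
Since 109 is prime, by Fermat 21^(-1) ≡ 21^{107} ≡ 26 (mod 109). Verify: 21 × 26 = 546 ≡ 1 (mod 109)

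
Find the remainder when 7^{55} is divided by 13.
By Fermat: 7^{12} ≡ 1 mod 13. 55 = 4×12 + 7. So 7^{55} ≡ 7^{7} ≡ 6 mod 13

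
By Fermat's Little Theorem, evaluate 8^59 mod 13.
By Fermat: 8^{12} ≡ 1 mod 13. 59 = 4×12 + 11. So 8^{59} ≡ 8^{11} ≡ 5 mod 13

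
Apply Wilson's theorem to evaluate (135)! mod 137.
(136)! = (135)! × (136) ≡ -1 (mod 137). So (135)! ≡ -1 × (136)^(-1) ≡ (-1)×(-1) = 1 (mod 137)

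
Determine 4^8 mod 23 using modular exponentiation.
By repeated squaring (mod 23): 4^{1}≡4, 4^{2}≡16, 4^{4}≡3, 4^{8}≡9. So 4^{8} ≡ 9 (mod 23)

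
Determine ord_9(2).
Powers of 2 mod 9: 2^1≡2, 2^2≡4, 2^3≡8, 2^4≡7, 2^5≡5, 2^6≡1. So the order of 2 is 6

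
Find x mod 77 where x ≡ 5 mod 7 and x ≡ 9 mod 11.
M = 7 × 11 = 77. M₁ = 11, y₁ ≡ 2 mod 7. M₂ = 7, y₂ ≡ 8 mod 11. x = 5×11×2 + 9×7×8 ≡ 75 mod 77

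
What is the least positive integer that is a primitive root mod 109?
g = 6. For each prime q|108: 6^{54}≡108, 6^{36}≡63, none ≡ 1, so ord_109(6) = 108 and 6 is a primitive root.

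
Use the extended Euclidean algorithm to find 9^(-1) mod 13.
Extended GCD: 9(3) + 13(-2) = 1. So 9^(-1) ≡ 3 mod 13. Verify: 9 × 3 = 27 ≡ 1 mod 13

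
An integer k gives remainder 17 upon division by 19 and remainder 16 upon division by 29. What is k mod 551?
M = 19 × 29 = 551. M₁ = 29, y₁ ≡ 2 mod 19. M₂ = 19, y₂ ≡ 26 mod 29. k = 17×29×2 + 16×19×26 ≡ 74 mod 551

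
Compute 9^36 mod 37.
Using Fermat: 9^{36} ≡ 1 mod 37. 36 ≡ 0 mod 36. So 9^{36} ≡ 9^{0} ≡ 1 mod 37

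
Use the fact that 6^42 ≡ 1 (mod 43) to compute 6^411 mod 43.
By Fermat: 6^{42} ≡ 1 (mod 43). 411 ≡ 33 (mod 42). So 6^{411} ≡ 6^{33} ≡ 1 (mod 43)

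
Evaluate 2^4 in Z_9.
2^{4} = 16 ≡ 7 (mod 9)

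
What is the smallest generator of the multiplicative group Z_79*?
g = 3. Powers: [3, 9, 27, 2, 6, 18, 54, 4, 12, 36, ...] generates all 78 non-zero residues.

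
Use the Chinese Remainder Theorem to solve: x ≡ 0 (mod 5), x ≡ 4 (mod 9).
M = 5 × 9 = 45. M₁ = 9, y₁ ≡ 4 (mod 5). M₂ = 5, y₂ ≡ 2 (mod 9). x = 0×9×4 + 4×5×2 ≡ 40 (mod 45)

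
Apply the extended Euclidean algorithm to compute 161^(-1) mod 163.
Extended GCD: 161(81) + 163(-80) = 1. So 161^(-1) ≡ 81 mod 163. Verify: 161 × 81 = 13041 ≡ 1 mod 163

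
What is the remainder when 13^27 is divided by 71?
By repeated squaring (mod 71): 13^{1}≡13, 13^{2}≡27, 13^{4}≡19, 13^{8}≡6, 13^{16}≡36. Then 13^{27} = 13^{16+8+2+1} ≡ 36 × 6 × 27 × 13 ≡ 59 (mod 71)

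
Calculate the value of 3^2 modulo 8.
3^{2} = 9 ≡ 1 mod 8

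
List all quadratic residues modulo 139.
Quadratic residues modulo 139: {1, 4, 5, 6, 7, 9, 11, 13, 16, 20, 24, 25, 28, 29, 30, 31, 34, 35, 36, 37, 38, 41, 42, 44, 45, 46, 47, 49, 51, 52, 54, 55, 57, 63, 64, 65, 66, 67, 69, 71, 77, 78, 79, 80, 81, 83, 86, 89, 91, 96, 99, 100, 106, 107, 112, 113, 116, 117, 118, 120, 121, 122, 124, 125, 127, 129, 131, 136, 137}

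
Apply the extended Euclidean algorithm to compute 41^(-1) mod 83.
Extended GCD: 41(-2) + 83(1) = 1. So 41^(-1) ≡ -2 ≡ 81 mod 83. Verify: 41 × 81 = 3321 ≡ 1 mod 83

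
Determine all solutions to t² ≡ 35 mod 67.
The square roots of 35 mod 67 are 54 and 13. Verify: 54² = 2916 ≡ 35 mod 67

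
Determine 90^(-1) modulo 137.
Since 137 is prime, by Fermat 90^(-1) ≡ 90^{135} ≡ 102 mod 137. Verify: 90 × 102 = 9180 ≡ 1 mod 137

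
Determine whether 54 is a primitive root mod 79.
ord_79(54) divides 78. For each prime q|78: 54^{39}≡78, 54^{26}≡23, 54^{6}≡52, none ≡ 1. So 54 has order 78 and is a primitive root mod 79.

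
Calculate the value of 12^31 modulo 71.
By repeated squaring mod 71: 12^{1}≡12, 12^{2}≡2, 12^{4}≡4, 12^{8}≡16, 12^{16}≡43. Then 12^{31} = 12^{16+8+4+2+1} ≡ 43 × 16 × 4 × 2 × 12 ≡ 18 mod 71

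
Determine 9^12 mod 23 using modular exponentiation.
By repeated squaring mod 23: 9^{1}≡9, 9^{2}≡12, 9^{4}≡6, 9^{8}≡13. Then 9^{12} = 9^{8+4} ≡ 13 × 6 ≡ 9 mod 23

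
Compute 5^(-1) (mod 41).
Since 41 is prime, by Fermat 5^(-1) ≡ 5^{39} ≡ 33 (mod 41). Verify: 5 × 33 = 165 ≡ 1 (mod 41)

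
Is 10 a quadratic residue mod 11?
By Euler's criterion: 10^{5} ≡ 10 mod 11. Since this equals -1 (≡ 10), 10 is not a QR.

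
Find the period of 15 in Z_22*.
Powers of 15 mod 22: 15^1≡15, 15^2≡5, 15^3≡9, 15^4≡3, 15^5≡1. So the order of 15 is 5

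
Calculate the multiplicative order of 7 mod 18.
Powers of 7 mod 18: 7^1≡7, 7^2≡13, 7^3≡1. So the order of 7 is 3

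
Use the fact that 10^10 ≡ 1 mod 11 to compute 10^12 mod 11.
By Fermat: 10^{10} ≡ 1 mod 11. So 10^{12} = 10^{10} · 10^{2} ≡ 10^{2} ≡ 1 mod 11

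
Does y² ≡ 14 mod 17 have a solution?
By Euler's criterion: 14^{8} ≡ 16 mod 17. Since this equals -1 (≡ 16), 14 is not a QR.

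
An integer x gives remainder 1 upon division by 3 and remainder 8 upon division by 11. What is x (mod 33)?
M = 3 × 11 = 33. M₁ = 11, y₁ ≡ 2 (mod 3). M₂ = 3, y₂ ≡ 4 (mod 11). x = 1×11×2 + 8×3×4 ≡ 19 (mod 33)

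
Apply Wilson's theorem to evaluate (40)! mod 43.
(42)! = (40)! × (41) × (42) ≡ -1 (mod 43). So (40)! ≡ -1 × [(42)(41)]^(-1) ≡ 21 (mod 43)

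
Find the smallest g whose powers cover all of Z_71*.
g = 7. Powers: [7, 49, 59, 58, 51, 2, 14, 27, 47, 45, ...] generates all 70 non-zero residues.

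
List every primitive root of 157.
There are φ(156) = 48 primitive roots mod 157: {5, 6, 15, 18, 20, 21, 24, 26, 34, 38, 43, 53, 55, 60, 61, 62, 63, 66, 69, 70, 72, 73, 74, 77, 80, 83, 84, 85, 87, 88, 91, 94, 95, 96, 97, 102, 104, 114, 119, 123, 131, 133, 136, 137, 139, 142, 151, 152}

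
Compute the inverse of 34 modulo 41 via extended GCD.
Extended GCD: 34(-6) + 41(5) = 1. So 34^(-1) ≡ -6 ≡ 35 mod 41. Verify: 34 × 35 = 1190 ≡ 1 mod 41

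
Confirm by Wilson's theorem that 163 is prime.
(162)! mod 163 = 162. Since this equals -1 mod 163, Wilson confirms 163 is prime.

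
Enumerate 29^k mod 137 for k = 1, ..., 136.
29^1, 29^2, ..., 29^{136} mod 137: [29, 19, 3, 87, 57, 9, 124, 34, 27, 98, 102, 81, 20, 32, 106, 60, 96, 44, 43, 14, 132, 129, 42, 122, 113, 126, 92, 65, 104, 2, 58, 38, 6, 37, 114, 18, 111, 68, 54, 59, 67, 25, 40, 64, 75, 120, 55, 88, 86, 28, 127, 121, 84, 107, 89, 115, 47, 130, 71, 4, 116, 76, 12, 74, 91, 36, 85, 136, 108, 118, 134, 50, 80, 128, 13, 103, 110, 39, 35, 56, 117, 105, 31, 77, 41, 93, 94, 123, 5, 8, 95, 15, 24, 11, 45, 72, 33, 135, 79, 99, 131, 100, 23, 119, 26, 69, 83, 78, 70, 112, 97, 73, 62, 17, 82, 49, 51, 109, 10, 16, 53, 30, 48, 22, 90, 7, 66, 133, 21, 61, 125, 63, 46, 101, 52, 1]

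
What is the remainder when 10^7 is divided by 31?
By repeated squaring mod 31: 10^{1}≡10, 10^{2}≡7, 10^{4}≡18. Then 10^{7} = 10^{4+2+1} ≡ 18 × 7 × 10 ≡ 20 mod 31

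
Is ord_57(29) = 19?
Powers of 29 mod 57: 29^1≡29, 29^2≡43, 29^3≡50, 29^4≡25, 29^5≡41, 29^6≡49, 29^7≡53, 29^8≡55, 29^9≡56, 29^10≡28, 29^11≡14, 29^12≡7, 29^13≡32, 29^14≡16, 29^15≡8, 29^16≡4, 29^17≡2, 29^18≡1. Already 29^18≡1, so the order is 18 < 19. No, the actual order is 18.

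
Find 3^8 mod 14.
By repeated squaring mod 14: 3^{1}≡3, 3^{2}≡9, 3^{4}≡11, 3^{8}≡9. So 3^{8} ≡ 9 mod 14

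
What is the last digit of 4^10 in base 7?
Using Fermat: 4^{6} ≡ 1 (mod 7). 10 ≡ 4 (mod 6). So 4^{10} ≡ 4^{4} ≡ 4 (mod 7)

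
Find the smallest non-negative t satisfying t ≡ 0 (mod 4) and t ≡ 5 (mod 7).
M = 4 × 7 = 28. M₁ = 7, y₁ ≡ 3 (mod 4). M₂ = 4, y₂ ≡ 2 (mod 7). t = 0×7×3 + 5×4×2 ≡ 12 (mod 28)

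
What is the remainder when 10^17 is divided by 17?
Using Fermat: 10^{16} ≡ 1 mod 17. 17 ≡ 1 mod 16. So 10^{17} ≡ 10^{1} ≡ 10 mod 17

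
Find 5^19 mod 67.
By repeated squaring mod 67: 5^{1}≡5, 5^{2}≡25, 5^{4}≡22, 5^{8}≡15, 5^{16}≡24. Then 5^{19} = 5^{16+2+1} ≡ 24 × 25 × 5 ≡ 52 mod 67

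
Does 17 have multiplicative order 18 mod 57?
Powers of 17 mod 57: 17^1≡17, 17^2≡4, 17^3≡11, 17^4≡16, 17^5≡44, 17^6≡7, 17^7≡5, 17^8≡28, 17^9≡20, 17^10≡55, 17^11≡23, 17^12≡49, 17^13≡35, 17^14≡25, 17^15≡26, 17^16≡43, 17^17≡47, 17^18≡1. First k with 17^k≡1 is k=18. Yes, ord_57(17) = 18.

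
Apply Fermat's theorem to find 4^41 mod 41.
By Fermat: 4^{40} ≡ 1 mod 41. So 4^{41} = 4^{40} · 4^{1} ≡ 4^{1} ≡ 4 mod 41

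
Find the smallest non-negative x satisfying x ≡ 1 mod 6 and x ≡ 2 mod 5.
M = 6 × 5 = 30. M₁ = 5, y₁ ≡ 5 mod 6. M₂ = 6, y₂ ≡ 1 mod 5. x = 1×5×5 + 2×6×1 ≡ 7 mod 30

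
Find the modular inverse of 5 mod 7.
Since 7 is prime, by Fermat 5^(-1) ≡ 5^{5} ≡ 3 mod 7. Verify: 5 × 3 = 15 ≡ 1 mod 7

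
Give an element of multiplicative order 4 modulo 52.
5 has order 4 mod 52 since 5^{4} ≡ 1 (mod 52) and no smaller power works.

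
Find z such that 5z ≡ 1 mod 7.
Since 7 is prime, by Fermat 5^(-1) ≡ 5^{5} ≡ 3 mod 7. Verify: 5 × 3 = 15 ≡ 1 mod 7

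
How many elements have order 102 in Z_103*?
Number of primitive roots mod 103 = φ(p-1) = φ(102) = 32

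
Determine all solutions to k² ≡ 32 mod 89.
The square roots of 32 mod 89 are 78 and 11. Verify: 78² = 6084 ≡ 32 mod 89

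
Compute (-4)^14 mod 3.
Using Fermat: (-4)^{2} ≡ 1 mod 3. 14 ≡ 0 mod 2. So (-4)^{14} ≡ (-4)^{0} ≡ 1 mod 3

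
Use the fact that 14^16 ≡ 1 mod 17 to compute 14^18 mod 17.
By Fermat: 14^{16} ≡ 1 mod 17. So 14^{18} = 14^{16} · 14^{2} ≡ 14^{2} ≡ 9 mod 17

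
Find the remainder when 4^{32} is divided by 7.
By Fermat: 4^{6} ≡ 1 (mod 7). 32 = 5×6 + 2. So 4^{32} ≡ 4^{2} ≡ 2 (mod 7)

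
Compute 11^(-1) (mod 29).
Since 29 is prime, by Fermat 11^(-1) ≡ 11^{27} ≡ 8 (mod 29). Verify: 11 × 8 = 88 ≡ 1 (mod 29)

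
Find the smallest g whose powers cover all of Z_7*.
g = 3. Powers: [3, 2, 6, 4, 5, 1] generates all 6 non-zero residues.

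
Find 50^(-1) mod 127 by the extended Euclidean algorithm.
Extended GCD: 50(-33) + 127(13) = 1. So 50^(-1) ≡ -33 ≡ 94 mod 127. Verify: 50 × 94 = 4700 ≡ 1 mod 127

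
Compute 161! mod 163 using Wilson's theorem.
(162)! = (161)! × (162) ≡ -1 mod 163. So (161)! ≡ -1 × (162)^(-1) ≡ (-1)×(-1) = 1 mod 163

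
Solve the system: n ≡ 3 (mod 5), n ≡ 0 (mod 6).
M = 5 × 6 = 30. M₁ = 6, y₁ ≡ 1 (mod 5). M₂ = 5, y₂ ≡ 5 (mod 6). n = 3×6×1 + 0×5×5 ≡ 18 (mod 30)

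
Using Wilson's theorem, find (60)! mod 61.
By Wilson's theorem, (60)! ≡ -1 ≡ 60 mod 61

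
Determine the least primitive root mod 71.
g = 7. For each prime q|70: 7^{35}≡70, 7^{14}≡54, 7^{10}≡45, none ≡ 1, so ord_71(7) = 70 and 7 is a primitive root.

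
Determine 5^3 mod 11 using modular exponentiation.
5^{3} = 125 ≡ 4 mod 11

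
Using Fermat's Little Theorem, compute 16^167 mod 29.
By Fermat: 16^{28} ≡ 1 (mod 29). 167 = 5×28 + 27. So 16^{167} ≡ 16^{27} ≡ 20 (mod 29)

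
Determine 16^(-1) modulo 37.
Since 37 is prime, by Fermat 16^(-1) ≡ 16^{35} ≡ 7 mod 37. Verify: 16 × 7 = 112 ≡ 1 mod 37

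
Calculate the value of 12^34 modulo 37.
By repeated squaring (mod 37): 12^{1}≡12, 12^{2}≡33, 12^{4}≡16, 12^{8}≡34, 12^{16}≡9, 12^{32}≡7. Then 12^{34} = 12^{32+2} ≡ 7 × 33 ≡ 9 (mod 37)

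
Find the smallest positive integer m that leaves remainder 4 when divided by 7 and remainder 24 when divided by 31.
M = 7 × 31 = 217. M₁ = 31, y₁ ≡ 5 (mod 7). M₂ = 7, y₂ ≡ 9 (mod 31). m = 4×31×5 + 24×7×9 ≡ 179 (mod 217)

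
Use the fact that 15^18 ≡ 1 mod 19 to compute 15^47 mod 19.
By Fermat: 15^{18} ≡ 1 mod 19. 47 = 2×18 + 11. So 15^{47} ≡ 15^{11} ≡ 3 mod 19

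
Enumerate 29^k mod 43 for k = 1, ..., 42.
29^1, 29^2, ..., 29^{42} mod 43: [29, 24, 8, 17, 20, 21, 7, 31, 39, 13, 33, 11, 18, 6, 2, 15, 5, 16, 34, 40, 42, 14, 19, 35, 26, 23, 22, 36, 12, 4, 30, 10, 32, 25, 37, 41, 28, 38, 27, 9, 3, 1]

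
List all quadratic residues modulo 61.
QRs mod 61: {1, 3, 4, 5, 9, 12, 13, 14, 15, 16, 19, 20, 22, 25, 27, 34, 36, 39, 41, 42, 45, 46, 47, 48, 49, 52, 56, 57, 58, 60}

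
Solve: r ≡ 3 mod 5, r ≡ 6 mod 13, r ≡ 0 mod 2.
M = 5 × 13 × 2 = 130. M₁ = 26, y₁ ≡ 1 mod 5. M₂ = 10, y₂ ≡ 4 mod 13. M₃ = 65, y₃ ≡ 1 mod 2. r = 3×26×1 + 6×10×4 + 0×65×1 ≡ 58 mod 130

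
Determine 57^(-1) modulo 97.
Since 97 is prime, by Fermat 57^(-1) ≡ 57^{95} ≡ 80 (mod 97). Verify: 57 × 80 = 4560 ≡ 1 (mod 97)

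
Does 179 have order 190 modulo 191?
ord_191(179) divides 190. For each prime q|190: 179^{95}≡190, 179^{38}≡49, 179^{10}≡153, none ≡ 1. So 179 has order 190 and is a primitive root mod 191.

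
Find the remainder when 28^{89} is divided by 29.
By Fermat: 28^{28} ≡ 1 mod 29. 89 = 3×28 + 5. So 28^{89} ≡ 28^{5} ≡ 28 mod 29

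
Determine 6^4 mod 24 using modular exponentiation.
6^{4} = 1296 ≡ 0 (mod 24)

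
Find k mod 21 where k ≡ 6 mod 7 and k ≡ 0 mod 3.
M = 7 × 3 = 21. M₁ = 3, y₁ ≡ 5 mod 7. M₂ = 7, y₂ ≡ 1 mod 3. k = 6×3×5 + 0×7×1 ≡ 6 mod 21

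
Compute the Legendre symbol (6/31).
(6/31) = 6^{15} mod 31 = -1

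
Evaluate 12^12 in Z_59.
By repeated squaring (mod 59): 12^{1}≡12, 12^{2}≡26, 12^{4}≡27, 12^{8}≡21. Then 12^{12} = 12^{8+4} ≡ 21 × 27 ≡ 36 (mod 59)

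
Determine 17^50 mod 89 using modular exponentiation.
By repeated squaring mod 89: 17^{1}≡17, 17^{2}≡22, 17^{4}≡39, 17^{8}≡8, 17^{16}≡64, 17^{32}≡2. Then 17^{50} = 17^{32+16+2} ≡ 2 × 64 × 22 ≡ 57 mod 89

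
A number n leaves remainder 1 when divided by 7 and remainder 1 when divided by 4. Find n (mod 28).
M = 7 × 4 = 28. M₁ = 4, y₁ ≡ 2 (mod 7). M₂ = 7, y₂ ≡ 3 (mod 4). n = 1×4×2 + 1×7×3 ≡ 1 (mod 28)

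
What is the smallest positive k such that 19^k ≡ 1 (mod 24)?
Powers of 19 mod 24: 19^1≡19, 19^2≡1. ord_24(19) = 2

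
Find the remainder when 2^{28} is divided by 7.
By Fermat: 2^{6} ≡ 1 mod 7. 28 = 4×6 + 4. So 2^{28} ≡ 2^{4} ≡ 2 mod 7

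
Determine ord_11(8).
Powers of 8 mod 11: 8^1≡8, 8^2≡9, 8^3≡6, 8^4≡4, 8^5≡10, 8^6≡3, 8^7≡2, 8^8≡5, 8^9≡7, 8^10≡1. So the order of 8 is 10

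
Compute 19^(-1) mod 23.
Since 23 is prime, by Fermat 19^(-1) ≡ 19^{21} ≡ 17 mod 23. Verify: 19 × 17 = 323 ≡ 1 mod 23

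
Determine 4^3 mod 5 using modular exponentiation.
4^{3} = 64 ≡ 4 mod 5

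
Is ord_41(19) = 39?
Powers of 19 mod 41: 19^1≡19, 19^2≡33, 19^3≡12, 19^4≡23, 19^5≡27, 19^6≡21, 19^7≡30, 19^8≡37, 19^9≡6, 19^10≡32, 19^11≡34, 19^12≡31, 19^13≡15, 19^14≡39, 19^15≡3, 19^16≡16, 19^17≡17, 19^18≡36, 19^19≡28, 19^20≡40, 19^21≡22, 19^22≡8, 19^23≡29, 19^24≡18, 19^25≡14, 19^26≡20, 19^27≡11, 19^28≡4, 19^29≡35, 19^30≡9, 19^31≡7, 19^32≡10, 19^33≡26, 19^34≡2, 19^35≡38, 19^36≡25, 19^37≡24, 19^38≡5, 19^39≡13, 19^40≡1. 19^39≡13≢1, so ord ≠ 39. No, the actual order is 40.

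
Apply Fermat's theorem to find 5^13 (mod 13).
By Fermat: 5^{12} ≡ 1 (mod 13). So 5^{13} = 5^{12} · 5^{1} ≡ 5^{1} ≡ 5 (mod 13)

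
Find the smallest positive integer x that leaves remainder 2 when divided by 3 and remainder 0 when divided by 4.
M = 3 × 4 = 12. M₁ = 4, y₁ ≡ 1 mod 3. M₂ = 3, y₂ ≡ 3 mod 4. x = 2×4×1 + 0×3×3 ≡ 8 mod 12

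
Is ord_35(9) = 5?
Powers of 9 mod 35: 9^1≡9, 9^2≡11, 9^3≡29, 9^4≡16, 9^5≡4, 9^6≡1. 9^5≡4≢1, so ord ≠ 5. No, the actual order is 6.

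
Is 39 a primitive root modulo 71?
39^{14} ≡ 1 mod 71 and 14 < 70, so ord_71(39) = 14 ≠ 70 and 39 is not a primitive root.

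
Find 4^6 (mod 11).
By repeated squaring (mod 11): 4^{1}≡4, 4^{2}≡5, 4^{4}≡3. Then 4^{6} = 4^{4+2} ≡ 3 × 5 ≡ 4 (mod 11)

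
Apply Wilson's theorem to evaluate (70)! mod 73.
(72)! = (70)! × (71) × (72) ≡ -1 mod 73. So (70)! ≡ -1 × [(72)(71)]^(-1) ≡ 36 mod 73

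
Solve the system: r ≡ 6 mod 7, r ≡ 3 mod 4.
M = 7 × 4 = 28. M₁ = 4, y₁ ≡ 2 mod 7. M₂ = 7, y₂ ≡ 3 mod 4. r = 6×4×2 + 3×7×3 ≡ 27 mod 28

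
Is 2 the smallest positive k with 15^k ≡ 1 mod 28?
Powers of 15 mod 28: 15^1≡15, 15^2≡1. First k with 15^k≡1 is k=2. Yes, ord_28(15) = 2.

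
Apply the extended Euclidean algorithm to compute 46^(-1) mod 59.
Extended GCD: 46(9) + 59(-7) = 1. So 46^(-1) ≡ 9 (mod 59). Verify: 46 × 9 = 414 ≡ 1 (mod 59)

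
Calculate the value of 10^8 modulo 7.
Using Fermat: 10^{6} ≡ 1 mod 7. 8 ≡ 2 mod 6. So 10^{8} ≡ 10^{2} ≡ 2 mod 7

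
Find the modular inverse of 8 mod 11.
Since 11 is prime, by Fermat 8^(-1) ≡ 8^{9} ≡ 7 mod 11. Verify: 8 × 7 = 56 ≡ 1 mod 11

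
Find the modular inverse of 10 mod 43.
Since 43 is prime, by Fermat 10^(-1) ≡ 10^{41} ≡ 13 mod 43. Verify: 10 × 13 = 130 ≡ 1 mod 43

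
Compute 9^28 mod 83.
By repeated squaring mod 83: 9^{1}≡9, 9^{2}≡81, 9^{4}≡4, 9^{8}≡16, 9^{16}≡7. Then 9^{28} = 9^{16+8+4} ≡ 7 × 16 × 4 ≡ 33 mod 83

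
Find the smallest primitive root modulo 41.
g = 6. Powers: [6, 36, 11, 25, 27, 39, ...] generates all 40 non-zero residues.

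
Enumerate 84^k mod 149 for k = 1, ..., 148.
84^1, 84^2, ..., 84^{148} mod 149: [84, 53, 131, 127, 89, 26, 98, 37, 128, 24, 79, 80, 15, 68, 50, 28, 117, 143, 92, 129, 108, 132, 62, 142, 8, 76, 126, 5, 122, 116, 59, 39, 147, 130, 43, 36, 44, 120, 97, 102, 75, 42, 101, 140, 138, 119, 13, 49, 93, 64, 12, 114, 40, 82, 34, 25, 14, 133, 146, 46, 139, 54, 66, 31, 71, 4, 38, 63, 77, 61, 58, 104, 94, 148, 65, 96, 18, 22, 60, 123, 51, 112, 21, 125, 70, 69, 134, 81, 99, 121, 32, 6, 57, 20, 41, 17, 87, 7, 141, 73, 23, 144, 27, 33, 90, 110, 2, 19, 106, 113, 105, 29, 52, 47, 74, 107, 48, 9, 11, 30, 136, 100, 56, 85, 137, 35, 109, 67, 115, 124, 135, 16, 3, 103, 10, 95, 83, 118, 78, 145, 111, 86, 72, 88, 91, 45, 55, 1]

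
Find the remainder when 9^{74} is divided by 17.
By Fermat: 9^{16} ≡ 1 mod 17. 74 = 4×16 + 10. So 9^{74} ≡ 9^{10} ≡ 13 mod 17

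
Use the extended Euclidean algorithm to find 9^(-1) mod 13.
Extended GCD: 9(3) + 13(-2) = 1. So 9^(-1) ≡ 3 (mod 13). Verify: 9 × 3 = 27 ≡ 1 (mod 13)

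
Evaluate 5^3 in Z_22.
5^{3} = 125 ≡ 15 mod 22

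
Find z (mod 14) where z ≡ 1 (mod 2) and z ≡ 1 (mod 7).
M = 2 × 7 = 14. M₁ = 7, y₁ ≡ 1 (mod 2). M₂ = 2, y₂ ≡ 4 (mod 7). z = 1×7×1 + 1×2×4 ≡ 1 (mod 14)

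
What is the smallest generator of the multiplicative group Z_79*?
g = 3. For each prime q|78: 3^{39}≡78, 3^{26}≡23, 3^{6}≡18, none ≡ 1, so ord_79(3) = 78 and 3 is a primitive root.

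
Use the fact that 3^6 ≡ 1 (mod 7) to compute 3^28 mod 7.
By Fermat: 3^{6} ≡ 1 (mod 7). 28 = 4×6 + 4. So 3^{28} ≡ 3^{4} ≡ 4 (mod 7)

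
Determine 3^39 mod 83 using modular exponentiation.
By repeated squaring (mod 83): 3^{1}≡3, 3^{2}≡9, 3^{4}≡81, 3^{8}≡4, 3^{16}≡16, 3^{32}≡7. Then 3^{39} = 3^{32+4+2+1} ≡ 7 × 81 × 9 × 3 ≡ 37 (mod 83)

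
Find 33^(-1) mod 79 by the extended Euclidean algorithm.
Extended GCD: 33(12) + 79(-5) = 1. So 33^(-1) ≡ 12 mod 79. Verify: 33 × 12 = 396 ≡ 1 mod 79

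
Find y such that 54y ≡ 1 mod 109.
Since 109 is prime, by Fermat 54^(-1) ≡ 54^{107} ≡ 107 mod 109. Verify: 54 × 107 = 5778 ≡ 1 mod 109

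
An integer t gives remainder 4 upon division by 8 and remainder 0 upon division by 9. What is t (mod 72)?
M = 8 × 9 = 72. M₁ = 9, y₁ ≡ 1 (mod 8). M₂ = 8, y₂ ≡ 8 (mod 9). t = 4×9×1 + 0×8×8 ≡ 36 (mod 72)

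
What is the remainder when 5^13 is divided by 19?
By repeated squaring mod 19: 5^{1}≡5, 5^{2}≡6, 5^{4}≡17, 5^{8}≡4. Then 5^{13} = 5^{8+4+1} ≡ 4 × 17 × 5 ≡ 17 mod 19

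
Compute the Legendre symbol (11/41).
(11/41) = 11^{20} mod 41 = -1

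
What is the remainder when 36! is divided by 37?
By Wilson's theorem, (36)! ≡ -1 ≡ 36 mod 37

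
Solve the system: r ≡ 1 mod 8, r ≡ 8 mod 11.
M = 8 × 11 = 88. M₁ = 11, y₁ ≡ 3 mod 8. M₂ = 8, y₂ ≡ 7 mod 11. r = 1×11×3 + 8×8×7 ≡ 41 mod 88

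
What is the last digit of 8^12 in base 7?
Using Fermat: 8^{6} ≡ 1 mod 7. 12 ≡ 0 mod 6. So 8^{12} ≡ 8^{0} ≡ 1 mod 7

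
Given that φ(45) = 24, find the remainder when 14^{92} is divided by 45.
By Euler: 14^{24} ≡ 1 (mod 45) since gcd(14, 45) = 1. 92 = 3×24 + 20. So 14^{92} ≡ 14^{20} ≡ 16 (mod 45)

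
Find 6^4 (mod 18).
6^{4} = 1296 ≡ 0 (mod 18)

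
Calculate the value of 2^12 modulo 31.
By repeated squaring (mod 31): 2^{1}≡2, 2^{2}≡4, 2^{4}≡16, 2^{8}≡8. Then 2^{12} = 2^{8+4} ≡ 8 × 16 ≡ 4 (mod 31)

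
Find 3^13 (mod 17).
By repeated squaring (mod 17): 3^{1}≡3, 3^{2}≡9, 3^{4}≡13, 3^{8}≡16. Then 3^{13} = 3^{8+4+1} ≡ 16 × 13 × 3 ≡ 12 (mod 17)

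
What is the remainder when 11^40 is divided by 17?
Using Fermat: 11^{16} ≡ 1 mod 17. 40 ≡ 8 mod 16. So 11^{40} ≡ 11^{8} ≡ 16 mod 17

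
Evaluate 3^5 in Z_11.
By repeated squaring (mod 11): 3^{1}≡3, 3^{2}≡9, 3^{4}≡4. Then 3^{5} = 3^{4+1} ≡ 4 × 3 ≡ 1 (mod 11)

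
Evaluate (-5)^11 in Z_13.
By repeated squaring (mod 13): (-5)^{1}≡8, (-5)^{2}≡12, (-5)^{4}≡1, (-5)^{8}≡1. Then (-5)^{11} = (-5)^{8+2+1} ≡ 1 × 12 × 8 ≡ 5 (mod 13)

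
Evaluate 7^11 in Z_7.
By repeated squaring mod 7: 7^{1}≡0, 7^{2}≡0, 7^{4}≡0, 7^{8}≡0. Then 7^{11} = 7^{8+2+1} ≡ 0 × 0 × 0 ≡ 0 mod 7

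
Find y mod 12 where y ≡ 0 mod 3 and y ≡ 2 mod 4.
M = 3 × 4 = 12. M₁ = 4, y₁ ≡ 1 mod 3. M₂ = 3, y₂ ≡ 3 mod 4. y = 0×4×1 + 2×3×3 ≡ 6 mod 12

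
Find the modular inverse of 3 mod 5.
Since 5 is prime, by Fermat 3^(-1) ≡ 3^{3} ≡ 2 mod 5. Verify: 3 × 2 = 6 ≡ 1 mod 5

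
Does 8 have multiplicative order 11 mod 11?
Powers of 8 mod 11: 8^1≡8, 8^2≡9, 8^3≡6, 8^4≡4, 8^5≡10, 8^6≡3, 8^7≡2, 8^8≡5, 8^9≡7, 8^10≡1. Already 8^10≡1, so the order is 10 < 11. No, the actual order is 10.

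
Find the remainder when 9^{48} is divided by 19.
By Fermat: 9^{18} ≡ 1 (mod 19). 48 = 2×18 + 12. So 9^{48} ≡ 9^{12} ≡ 7 (mod 19)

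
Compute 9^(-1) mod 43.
Since 43 is prime, by Fermat 9^(-1) ≡ 9^{41} ≡ 24 mod 43. Verify: 9 × 24 = 216 ≡ 1 mod 43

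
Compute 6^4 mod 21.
6^{4} = 1296 ≡ 15 (mod 21)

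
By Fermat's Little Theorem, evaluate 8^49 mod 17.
By Fermat: 8^{16} ≡ 1 (mod 17). 49 = 3×16 + 1. So 8^{49} ≡ 8^{1} ≡ 8 (mod 17)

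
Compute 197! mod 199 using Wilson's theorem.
(198)! = (197)! × (198) ≡ -1 mod 199. So (197)! ≡ -1 × (198)^(-1) ≡ (-1)×(-1) = 1 mod 199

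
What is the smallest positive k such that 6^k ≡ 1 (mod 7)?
Powers of 6 mod 7: 6^1≡6, 6^2≡1. Order = 2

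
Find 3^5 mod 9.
By repeated squaring mod 9: 3^{1}≡3, 3^{2}≡0, 3^{4}≡0. Then 3^{5} = 3^{4+1} ≡ 0 × 3 ≡ 0 mod 9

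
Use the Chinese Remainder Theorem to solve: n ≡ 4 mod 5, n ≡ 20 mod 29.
M = 5 × 29 = 145. M₁ = 29, y₁ ≡ 4 mod 5. M₂ = 5, y₂ ≡ 6 mod 29. n = 4×29×4 + 20×5×6 ≡ 49 mod 145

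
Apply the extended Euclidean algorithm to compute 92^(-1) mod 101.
Extended GCD: 92(-45) + 101(41) = 1. So 92^(-1) ≡ -45 ≡ 56 (mod 101). Verify: 92 × 56 = 5152 ≡ 1 (mod 101)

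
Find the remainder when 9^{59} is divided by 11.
By Fermat: 9^{10} ≡ 1 (mod 11). 59 = 5×10 + 9. So 9^{59} ≡ 9^{9} ≡ 5 (mod 11)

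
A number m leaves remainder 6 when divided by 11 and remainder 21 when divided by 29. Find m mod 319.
M = 11 × 29 = 319. M₁ = 29, y₁ ≡ 8 mod 11. M₂ = 11, y₂ ≡ 8 mod 29. m = 6×29×8 + 21×11×8 ≡ 50 mod 319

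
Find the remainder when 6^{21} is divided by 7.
By Fermat: 6^{6} ≡ 1 (mod 7). 21 = 3×6 + 3. So 6^{21} ≡ 6^{3} ≡ 6 (mod 7)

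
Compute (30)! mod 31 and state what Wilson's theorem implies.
(30)! mod 31 = 30. Since this equals -1 (mod 31), Wilson confirms 31 is prime.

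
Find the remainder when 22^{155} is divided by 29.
By Fermat: 22^{28} ≡ 1 mod 29. 155 = 5×28 + 15. So 22^{155} ≡ 22^{15} ≡ 22 mod 29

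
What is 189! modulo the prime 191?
(190)! = (189)! × (190) ≡ -1 (mod 191). So (189)! ≡ -1 × (190)^(-1) ≡ (-1)×(-1) = 1 (mod 191)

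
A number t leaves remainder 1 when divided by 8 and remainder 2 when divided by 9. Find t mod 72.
M = 8 × 9 = 72. M₁ = 9, y₁ ≡ 1 mod 8. M₂ = 8, y₂ ≡ 8 mod 9. t = 1×9×1 + 2×8×8 ≡ 65 mod 72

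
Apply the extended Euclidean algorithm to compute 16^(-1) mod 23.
Extended GCD: 16(-10) + 23(7) = 1. So 16^(-1) ≡ -10 ≡ 13 mod 23. Verify: 16 × 13 = 208 ≡ 1 mod 23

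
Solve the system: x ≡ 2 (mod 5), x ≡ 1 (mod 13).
M = 5 × 13 = 65. M₁ = 13, y₁ ≡ 2 (mod 5). M₂ = 5, y₂ ≡ 8 (mod 13). x = 2×13×2 + 1×5×8 ≡ 27 (mod 65)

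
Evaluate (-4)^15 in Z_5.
Using Fermat: (-4)^{4} ≡ 1 (mod 5). 15 ≡ 3 (mod 4). So (-4)^{15} ≡ (-4)^{3} ≡ 1 (mod 5)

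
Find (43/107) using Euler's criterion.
(43/107) = 43^{53} mod 107 = -1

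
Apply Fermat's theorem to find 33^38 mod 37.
By Fermat: 33^{36} ≡ 1 mod 37. So 33^{38} = 33^{36} · 33^{2} ≡ 33^{2} ≡ 16 mod 37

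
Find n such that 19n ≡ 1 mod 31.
Since 31 is prime, by Fermat 19^(-1) ≡ 19^{29} ≡ 18 mod 31. Verify: 19 × 18 = 342 ≡ 1 mod 31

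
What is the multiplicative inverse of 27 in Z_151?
Since 151 is prime, by Fermat 27^(-1) ≡ 27^{149} ≡ 28 (mod 151). Verify: 27 × 28 = 756 ≡ 1 (mod 151)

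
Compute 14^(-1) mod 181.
Since 181 is prime, by Fermat 14^(-1) ≡ 14^{179} ≡ 13 mod 181. Verify: 14 × 13 = 182 ≡ 1 mod 181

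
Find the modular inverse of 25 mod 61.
Since 61 is prime, by Fermat 25^(-1) ≡ 25^{59} ≡ 22 (mod 61). Verify: 25 × 22 = 550 ≡ 1 (mod 61)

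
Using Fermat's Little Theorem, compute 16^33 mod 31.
By Fermat: 16^{30} ≡ 1 mod 31. So 16^{33} = 16^{30} · 16^{3} ≡ 16^{3} ≡ 4 mod 31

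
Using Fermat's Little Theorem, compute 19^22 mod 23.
By Fermat's Little Theorem, 19^{22} ≡ 1 (mod 23) since 23 is prime and gcd(19, 23) = 1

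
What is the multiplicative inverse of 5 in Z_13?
Since 13 is prime, by Fermat 5^(-1) ≡ 5^{11} ≡ 8 mod 13. Verify: 5 × 8 = 40 ≡ 1 mod 13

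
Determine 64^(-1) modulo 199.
Since 199 is prime, by Fermat 64^(-1) ≡ 64^{197} ≡ 28 mod 199. Verify: 64 × 28 = 1792 ≡ 1 mod 199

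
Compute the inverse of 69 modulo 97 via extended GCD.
Extended GCD: 69(45) + 97(-32) = 1. So 69^(-1) ≡ 45 mod 97. Verify: 69 × 45 = 3105 ≡ 1 mod 97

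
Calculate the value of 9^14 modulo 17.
By repeated squaring mod 17: 9^{1}≡9, 9^{2}≡13, 9^{4}≡16, 9^{8}≡1. Then 9^{14} = 9^{8+4+2} ≡ 1 × 16 × 13 ≡ 4 mod 17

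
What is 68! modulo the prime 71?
(70)! = (68)! × (69) × (70) ≡ -1 (mod 71). So (68)! ≡ -1 × [(70)(69)]^(-1) ≡ 35 (mod 71)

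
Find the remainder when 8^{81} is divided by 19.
By Fermat: 8^{18} ≡ 1 mod 19. 81 = 4×18 + 9. So 8^{81} ≡ 8^{9} ≡ 18 mod 19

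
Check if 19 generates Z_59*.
19^{29} ≡ 1 mod 59 and 29 < 58, so ord_59(19) = 29 ≠ 58 and 19 is not a primitive root.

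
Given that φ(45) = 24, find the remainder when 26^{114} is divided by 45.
By Euler: 26^{24} ≡ 1 mod 45 since gcd(26, 45) = 1. 114 = 4×24 + 18. So 26^{114} ≡ 26^{18} ≡ 1 mod 45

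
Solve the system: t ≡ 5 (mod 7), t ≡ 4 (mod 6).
M = 7 × 6 = 42. M₁ = 6, y₁ ≡ 6 (mod 7). M₂ = 7, y₂ ≡ 1 (mod 6). t = 5×6×6 + 4×7×1 ≡ 40 (mod 42)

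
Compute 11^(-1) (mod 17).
Since 17 is prime, by Fermat 11^(-1) ≡ 11^{15} ≡ 14 (mod 17). Verify: 11 × 14 = 154 ≡ 1 (mod 17)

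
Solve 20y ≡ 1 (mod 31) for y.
Since 31 is prime, by Fermat 20^(-1) ≡ 20^{29} ≡ 14 (mod 31). Verify: 20 × 14 = 280 ≡ 1 (mod 31)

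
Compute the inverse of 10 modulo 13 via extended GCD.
Extended GCD: 10(4) + 13(-3) = 1. So 10^(-1) ≡ 4 (mod 13). Verify: 10 × 4 = 40 ≡ 1 (mod 13)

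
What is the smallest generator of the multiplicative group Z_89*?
g = 3. For each prime q|88: 3^{44}≡88, 3^{8}≡64, none ≡ 1, so ord_89(3) = 88 and 3 is a primitive root.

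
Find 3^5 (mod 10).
By repeated squaring (mod 10): 3^{1}≡3, 3^{2}≡9, 3^{4}≡1. Then 3^{5} = 3^{4+1} ≡ 1 × 3 ≡ 3 (mod 10)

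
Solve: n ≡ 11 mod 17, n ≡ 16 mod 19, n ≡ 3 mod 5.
M = 17 × 19 × 5 = 1615. M₁ = 95, y₁ ≡ 12 mod 17. M₂ = 85, y₂ ≡ 17 mod 19. M₃ = 323, y₃ ≡ 2 mod 5. n = 11×95×12 + 16×85×17 + 3×323×2 ≡ 453 mod 1615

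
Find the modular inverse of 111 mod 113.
Since 113 is prime, by Fermat 111^(-1) ≡ 111^{111} ≡ 56 (mod 113). Verify: 111 × 56 = 6216 ≡ 1 (mod 113)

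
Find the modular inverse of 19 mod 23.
Since 23 is prime, by Fermat 19^(-1) ≡ 19^{21} ≡ 17 mod 23. Verify: 19 × 17 = 323 ≡ 1 mod 23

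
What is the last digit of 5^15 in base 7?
Using Fermat: 5^{6} ≡ 1 mod 7. 15 ≡ 3 mod 6. So 5^{15} ≡ 5^{3} ≡ 6 mod 7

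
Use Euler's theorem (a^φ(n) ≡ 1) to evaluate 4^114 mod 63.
By Euler: 4^{36} ≡ 1 mod 63 since gcd(4, 63) = 1. 114 = 3×36 + 6. So 4^{114} ≡ 4^{6} ≡ 1 mod 63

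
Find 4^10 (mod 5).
Using Fermat: 4^{4} ≡ 1 (mod 5). 10 ≡ 2 (mod 4). So 4^{10} ≡ 4^{2} ≡ 1 (mod 5)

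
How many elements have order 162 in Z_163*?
A prime p has φ(p-1) primitive roots; here φ(162) = 54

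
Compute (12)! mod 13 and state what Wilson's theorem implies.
(12)! mod 13 = 12. Since this equals -1 (mod 13), Wilson confirms 13 is prime.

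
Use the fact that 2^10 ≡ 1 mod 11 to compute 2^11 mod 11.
By Fermat: 2^{10} ≡ 1 mod 11. So 2^{11} = 2^{10} · 2^{1} ≡ 2^{1} ≡ 2 mod 11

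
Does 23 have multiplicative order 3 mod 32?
Powers of 23 mod 32: 23^1≡23, 23^2≡17, 23^3≡7, 23^4≡1. 23^3≡7≢1, so ord ≠ 3. No, the actual order is 4.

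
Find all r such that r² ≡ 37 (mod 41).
The square roots of 37 mod 41 are 18 and 23. Verify: 18² = 324 ≡ 37 (mod 41)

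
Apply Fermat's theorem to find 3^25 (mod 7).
By Fermat: 3^{6} ≡ 1 (mod 7). 25 = 4×6 + 1. So 3^{25} ≡ 3^{1} ≡ 3 (mod 7)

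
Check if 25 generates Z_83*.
25^{41} ≡ 1 (mod 83) and 41 < 82, so ord_83(25) = 41 ≠ 82 and 25 is not a primitive root.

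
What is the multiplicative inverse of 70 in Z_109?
Since 109 is prime, by Fermat 70^(-1) ≡ 70^{107} ≡ 95 mod 109. Verify: 70 × 95 = 6650 ≡ 1 mod 109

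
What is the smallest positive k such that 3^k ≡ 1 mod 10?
Powers of 3 mod 10: 3^1≡3, 3^2≡9, 3^3≡7, 3^4≡1. So the order of 3 is 4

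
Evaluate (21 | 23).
(21/23) = 21^{11} mod 23 = -1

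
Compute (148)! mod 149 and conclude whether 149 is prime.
(148)! mod 149 = 148. Since 148 ≡ -1 (mod 149), 149 is prime.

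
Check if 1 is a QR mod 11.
By Euler's criterion: 1^{5} ≡ 1 mod 11. Since this equals 1, 1 is a QR.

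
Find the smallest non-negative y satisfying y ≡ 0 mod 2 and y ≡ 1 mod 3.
M = 2 × 3 = 6. M₁ = 3, y₁ ≡ 1 mod 2. M₂ = 2, y₂ ≡ 2 mod 3. y = 0×3×1 + 1×2×2 ≡ 4 mod 6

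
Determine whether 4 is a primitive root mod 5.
4^{2} ≡ 1 mod 5 and 2 < 4, so ord_5(4) = 2 ≠ 4 and 4 is not a primitive root.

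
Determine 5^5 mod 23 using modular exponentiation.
By repeated squaring (mod 23): 5^{1}≡5, 5^{2}≡2, 5^{4}≡4. Then 5^{5} = 5^{4+1} ≡ 4 × 5 ≡ 20 (mod 23)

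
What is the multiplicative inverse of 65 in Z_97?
Since 97 is prime, by Fermat 65^(-1) ≡ 65^{95} ≡ 3 (mod 97). Verify: 65 × 3 = 195 ≡ 1 (mod 97)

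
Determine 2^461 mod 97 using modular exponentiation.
Using Fermat: 2^{96} ≡ 1 (mod 97). 461 ≡ 77 (mod 96). So 2^{461} ≡ 2^{77} ≡ 65 (mod 97)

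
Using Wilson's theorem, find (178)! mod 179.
By Wilson's theorem, (178)! ≡ -1 ≡ 178 mod 179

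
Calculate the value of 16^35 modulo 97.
By repeated squaring (mod 97): 16^{1}≡16, 16^{2}≡62, 16^{4}≡61, 16^{8}≡35, 16^{16}≡61, 16^{32}≡35. Then 16^{35} = 16^{32+2+1} ≡ 35 × 62 × 16 ≡ 91 (mod 97)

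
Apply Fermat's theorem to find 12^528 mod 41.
By Fermat: 12^{40} ≡ 1 mod 41. 528 ≡ 8 mod 40. So 12^{528} ≡ 12^{8} ≡ 18 mod 41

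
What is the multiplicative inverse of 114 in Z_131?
Since 131 is prime, by Fermat 114^(-1) ≡ 114^{129} ≡ 77 (mod 131). Verify: 114 × 77 = 8778 ≡ 1 (mod 131)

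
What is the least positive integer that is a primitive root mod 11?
g = 2. Powers: [2, 4, 8, 5, 10, 9, 7, 3, ...] generates all 10 non-zero residues.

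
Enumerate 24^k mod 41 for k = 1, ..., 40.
24^1, 24^2, ..., 24^{40} mod 41: [24, 2, 7, 4, 14, 8, 28, 16, 15, 32, 30, 23, 19, 5, 38, 10, 35, 20, 29, 40, 17, 39, 34, 37, 27, 33, 13, 25, 26, 9, 11, 18, 22, 36, 3, 31, 6, 21, 12, 1]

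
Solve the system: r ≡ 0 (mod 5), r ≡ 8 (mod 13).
M = 5 × 13 = 65. M₁ = 13, y₁ ≡ 2 (mod 5). M₂ = 5, y₂ ≡ 8 (mod 13). r = 0×13×2 + 8×5×8 ≡ 60 (mod 65)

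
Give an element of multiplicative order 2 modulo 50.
49 has order 2 mod 50 since 49^{2} ≡ 1 (mod 50) and no smaller power works.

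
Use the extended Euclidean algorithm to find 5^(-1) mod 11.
Extended GCD: 5(-2) + 11(1) = 1. So 5^(-1) ≡ -2 ≡ 9 mod 11. Verify: 5 × 9 = 45 ≡ 1 mod 11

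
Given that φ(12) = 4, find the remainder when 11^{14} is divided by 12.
By Euler: 11^{4} ≡ 1 mod 12 since gcd(11, 12) = 1. 14 = 3×4 + 2. So 11^{14} ≡ 11^{2} ≡ 1 mod 12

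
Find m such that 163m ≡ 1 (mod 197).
Since 197 is prime, by Fermat 163^(-1) ≡ 163^{195} ≡ 168 (mod 197). Verify: 163 × 168 = 27384 ≡ 1 (mod 197)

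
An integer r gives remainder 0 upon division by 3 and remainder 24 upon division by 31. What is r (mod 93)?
M = 3 × 31 = 93. M₁ = 31, y₁ ≡ 1 (mod 3). M₂ = 3, y₂ ≡ 21 (mod 31). r = 0×31×1 + 24×3×21 ≡ 24 (mod 93)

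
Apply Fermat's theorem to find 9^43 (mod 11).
By Fermat: 9^{10} ≡ 1 (mod 11). 43 = 4×10 + 3. So 9^{43} ≡ 9^{3} ≡ 3 (mod 11)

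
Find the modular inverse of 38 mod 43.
Since 43 is prime, by Fermat 38^(-1) ≡ 38^{41} ≡ 17 (mod 43). Verify: 38 × 17 = 646 ≡ 1 (mod 43)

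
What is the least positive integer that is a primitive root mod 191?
g = 19. For each prime q|190: 19^{95}≡190, 19^{38}≡39, 19^{10}≡52, none ≡ 1, so ord_191(19) = 190 and 19 is a primitive root.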